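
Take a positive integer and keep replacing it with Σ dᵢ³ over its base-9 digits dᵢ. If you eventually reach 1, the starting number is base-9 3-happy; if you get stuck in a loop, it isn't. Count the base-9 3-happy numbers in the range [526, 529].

526: 526 → 344 → 80 → 1024 → 496 → 218 → 232 → 694 → 638 → 1198 → 470 → 476 → 980 → 540 → 432 → 152 → 856 → 128 → 134 → 638  (repeats 638)
527: 527 → 405 → 125 → 577 → 345 → 99 → 9 → 1  (reaches 1)
528: 528 → 496 → 218 → 232 → 694 → 638 → 1198 → 470 → 476 → 980 → 540 → 432 → 152 → 856 → 128 → 134 → 638  (repeats 638)
529: 529 → 623 → 567 → 343 → 73 → 513 → 243 → 27 → 27  (repeats 27)
base-9 3-happy: 527

1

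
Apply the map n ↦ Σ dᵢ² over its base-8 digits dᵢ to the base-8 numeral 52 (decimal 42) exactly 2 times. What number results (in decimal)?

42 = (5,2)_8 → 5² + 2² = 25 + 4 = 29
29 = (3,5)_8 → 3² + 5² = 9 + 25 = 34

34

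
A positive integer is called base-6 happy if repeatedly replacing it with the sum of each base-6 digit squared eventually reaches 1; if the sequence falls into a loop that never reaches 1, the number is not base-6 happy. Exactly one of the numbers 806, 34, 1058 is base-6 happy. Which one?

806: 806 → 33 → 34 → 41 → 26 → 20 → 13 → 5 → 25 → 17 → 29 → 41  — repeats 41 (not base-6 happy)
34: 34 → 41 → 26 → 20 → 13 → 5 → 25 → 17 → 29 → 41  — repeats 41 (not base-6 happy)
1058: 1058 → 49 → 6 → 1  — reaches 1 (base-6 happy)

1058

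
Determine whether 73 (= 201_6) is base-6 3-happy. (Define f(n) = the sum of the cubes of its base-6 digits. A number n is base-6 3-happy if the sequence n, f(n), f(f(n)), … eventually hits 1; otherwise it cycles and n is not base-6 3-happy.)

not base-6 3-happy

73 = (2,0,1)_6 → 2³ + 0³ + 1³ = 9
9 = (1,3)_6 → 1³ + 3³ = 28
28 = (4,4)_6 → 4³ + 4³ = 128
128 = (3,3,2)_6 → 3³ + 3³ + 2³ = 62
62 = (1,4,2)_6 → 1³ + 4³ + 2³ = 73  — 73 already seen; the sequence cycles without reaching 1.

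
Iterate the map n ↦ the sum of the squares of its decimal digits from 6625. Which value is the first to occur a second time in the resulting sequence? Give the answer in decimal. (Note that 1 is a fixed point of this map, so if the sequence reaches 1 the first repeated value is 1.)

4

6625 → 101
101 → 2
2 → 4
4 → 16
16 → 37
37 → 58
58 → 89
89 → 145
145 → 42
42 → 20
20 → 4  — 4 already appeared earlier.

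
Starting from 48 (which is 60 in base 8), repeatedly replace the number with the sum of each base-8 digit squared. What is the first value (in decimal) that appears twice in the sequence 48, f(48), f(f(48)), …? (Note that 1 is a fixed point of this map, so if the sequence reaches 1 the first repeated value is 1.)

48 = (6,0)_8 → 6² + 0² = 36
36 = (4,4)_8 → 4² + 4² = 32
32 = (4,0)_8 → 4² + 0² = 16
16 = (2,0)_8 → 2² + 0² = 4
4 = (4)_8 → 4² = 16  — 16 already appeared earlier.

16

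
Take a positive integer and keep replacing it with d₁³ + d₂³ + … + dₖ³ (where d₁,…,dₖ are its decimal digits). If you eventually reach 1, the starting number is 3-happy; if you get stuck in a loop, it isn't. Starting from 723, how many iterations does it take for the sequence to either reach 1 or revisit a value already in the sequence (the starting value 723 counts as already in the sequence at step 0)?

11

723 → 378
378 → 882
882 → 1032
1032 → 36
36 → 243
243 → 99
99 → 1458
1458 → 702
702 → 351
351 → 153
153 → 153  — 153 repeats.
That took 11 steps.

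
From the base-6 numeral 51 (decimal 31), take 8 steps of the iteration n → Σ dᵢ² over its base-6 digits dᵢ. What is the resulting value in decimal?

31 = (5,1)_6 → 5² + 1² = 26
26 = (4,2)_6 → 4² + 2² = 20
20 = (3,2)_6 → 3² + 2² = 13
13 = (2,1)_6 → 2² + 1² = 5
5 = (5)_6 → 5² = 25
25 = (4,1)_6 → 4² + 1² = 17
17 = (2,5)_6 → 2² + 5² = 29
29 = (4,5)_6 → 4² + 5² = 41

41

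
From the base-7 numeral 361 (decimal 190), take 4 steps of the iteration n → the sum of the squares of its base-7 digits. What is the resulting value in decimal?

10

190 = (3,6,1)_7 → 3² + 6² + 1² = 46
46 = (6,4)_7 → 6² + 4² = 52
52 = (1,0,3)_7 → 1² + 0² + 3² = 10
10 = (1,3)_7 → 1² + 3² = 10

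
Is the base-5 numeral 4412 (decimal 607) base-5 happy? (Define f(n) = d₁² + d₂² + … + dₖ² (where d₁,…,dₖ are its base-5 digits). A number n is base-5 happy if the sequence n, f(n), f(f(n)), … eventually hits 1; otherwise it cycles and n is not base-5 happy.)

not base-5 happy

607 = (4,4,1,2)_5 → 4² + 4² + 1² + 2² = 16 + 16 + 1 + 4 = 37
37 = (1,2,2)_5 → 1² + 2² + 2² = 1 + 4 + 4 = 9
9 = (1,4)_5 → 1² + 4² = 1 + 16 = 17
17 = (3,2)_5 → 3² + 2² = 9 + 4 = 13
13 = (2,3)_5 → 2² + 3² = 4 + 9 = 13  — 13 already seen; the sequence cycles without reaching 1.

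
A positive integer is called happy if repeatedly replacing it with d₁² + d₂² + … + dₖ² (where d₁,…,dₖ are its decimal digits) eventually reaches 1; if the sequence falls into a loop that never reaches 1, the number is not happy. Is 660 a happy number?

not happy

660 → 6² + 6² + 0² = 72
72 → 7² + 2² = 53
53 → 5² + 3² = 34
34 → 3² + 4² = 25
25 → 2² + 5² = 29
29 → 2² + 9² = 85
85 → 8² + 5² = 89
89 → 8² + 9² = 145
145 → 1² + 4² + 5² = 42
42 → 4² + 2² = 20
20 → 2² + 0² = 4
4 → 4² = 16
16 → 1² + 6² = 37
37 → 3² + 7² = 58
58 → 5² + 8² = 89  — 89 already seen; the sequence cycles without reaching 1.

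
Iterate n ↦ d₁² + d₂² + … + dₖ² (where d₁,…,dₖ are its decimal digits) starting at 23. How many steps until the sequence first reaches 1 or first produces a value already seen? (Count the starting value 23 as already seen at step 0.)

23 → 2² + 3² = 13
13 → 1² + 3² = 10
10 → 1² + 0² = 1  — reached 1.
That took 3 steps.

3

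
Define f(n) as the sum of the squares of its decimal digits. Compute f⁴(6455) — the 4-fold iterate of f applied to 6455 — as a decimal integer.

6455 → 6² + 4² + 5² + 5² = 102
102 → 1² + 0² + 2² = 5
5 → 5² = 25
25 → 2² + 5² = 29

29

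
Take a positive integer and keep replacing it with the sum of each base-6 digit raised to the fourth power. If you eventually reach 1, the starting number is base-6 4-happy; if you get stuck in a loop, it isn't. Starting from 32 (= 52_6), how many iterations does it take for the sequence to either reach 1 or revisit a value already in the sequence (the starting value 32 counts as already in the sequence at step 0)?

32 = (5,2)_6 → 5⁴ + 2⁴ = 641
641 = (2,5,4,5)_6 → 2⁴ + 5⁴ + 4⁴ + 5⁴ = 1522
1522 = (1,1,0,1,4)_6 → 1⁴ + 1⁴ + 0⁴ + 1⁴ + 4⁴ = 259
259 = (1,1,1,1)_6 → 1⁴ + 1⁴ + 1⁴ + 1⁴ = 4
4 = (4)_6 → 4⁴ = 256
256 = (1,1,0,4)_6 → 1⁴ + 1⁴ + 0⁴ + 4⁴ = 258
258 = (1,1,1,0)_6 → 1⁴ + 1⁴ + 1⁴ + 0⁴ = 3
3 = (3)_6 → 3⁴ = 81
81 = (2,1,3)_6 → 2⁴ + 1⁴ + 3⁴ = 98
98 = (2,4,2)_6 → 2⁴ + 4⁴ + 2⁴ = 288
288 = (1,2,0,0)_6 → 1⁴ + 2⁴ + 0⁴ + 0⁴ = 17
17 = (2,5)_6 → 2⁴ + 5⁴ = 641  — 641 repeats.
That took 12 steps.

12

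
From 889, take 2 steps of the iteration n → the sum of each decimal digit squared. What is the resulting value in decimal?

85

889 → 8² + 8² + 9² = 64 + 64 + 81 = 209
209 → 2² + 0² + 9² = 4 + 0 + 81 = 85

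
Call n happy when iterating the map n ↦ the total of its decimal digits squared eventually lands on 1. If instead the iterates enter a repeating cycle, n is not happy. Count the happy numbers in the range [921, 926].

2

921: 921 → 86 → 100 → 1  — happy
922: 922 → 89 → 145 → 42 → 20 → 4 → 16 → 37 → 58 → 89  — not happy
923: 923 → 94 → 97 → 130 → 10 → 1  — happy
924: 924 → 101 → 2 → 4 → 16 → 37 → 58 → 89 → 145 → 42 → 20 → 4  — not happy
925: 925 → 110 → 2 → 4 → 16 → 37 → 58 → 89 → 145 → 42 → 20 → 4  — not happy
926: 926 → 121 → 6 → 36 → 45 → 41 → 17 → 50 → 25 → 29 → 85 → 89 → 145 → 42 → 20 → 4 → 16 → 37 → 58 → 89  — not happy
happy: 921, 923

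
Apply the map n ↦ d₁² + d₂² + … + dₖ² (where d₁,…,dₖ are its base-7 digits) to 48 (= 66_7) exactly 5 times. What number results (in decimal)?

8

48 = (6,6)_7 → 6² + 6² = 36 + 36 = 72
72 = (1,3,2)_7 → 1² + 3² + 2² = 1 + 9 + 4 = 14
14 = (2,0)_7 → 2² + 0² = 4 + 0 = 4
4 = (4)_7 → 4² = 16
16 = (2,2)_7 → 2² + 2² = 4 + 4 = 8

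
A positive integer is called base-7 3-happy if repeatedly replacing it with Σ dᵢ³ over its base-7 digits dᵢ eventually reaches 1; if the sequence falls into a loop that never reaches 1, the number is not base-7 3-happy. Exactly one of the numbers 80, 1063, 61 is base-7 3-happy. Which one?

80: 80 → 92 → 218 → 92  — repeats 92 (not base-7 3-happy)
1063: 1063 → 307 → 433 → 343 → 1  — reaches 1 (base-7 3-happy)
61: 61 → 127 → 73 → 55 → 217 → 91 → 217  — repeats 217 (not base-7 3-happy)

1063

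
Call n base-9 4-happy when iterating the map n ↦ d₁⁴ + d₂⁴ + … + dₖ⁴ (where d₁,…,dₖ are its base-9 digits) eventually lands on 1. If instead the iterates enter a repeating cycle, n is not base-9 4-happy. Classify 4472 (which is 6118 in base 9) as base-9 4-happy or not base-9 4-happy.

4472 = (6,1,1,8)_9 → 6⁴ + 1⁴ + 1⁴ + 8⁴ = 1296 + 1 + 1 + 4096 = 5394
5394 = (7,3,5,3)_9 → 7⁴ + 3⁴ + 5⁴ + 3⁴ = 2401 + 81 + 625 + 81 = 3188
3188 = (4,3,3,2)_9 → 4⁴ + 3⁴ + 3⁴ + 2⁴ = 256 + 81 + 81 + 16 = 434
434 = (5,3,2)_9 → 5⁴ + 3⁴ + 2⁴ = 625 + 81 + 16 = 722
722 = (8,8,2)_9 → 8⁴ + 8⁴ + 2⁴ = 4096 + 4096 + 16 = 8208
8208 = (1,2,2,3,0)_9 → 1⁴ + 2⁴ + 2⁴ + 3⁴ + 0⁴ = 1 + 16 + 16 + 81 + 0 = 114
114 = (1,3,6)_9 → 1⁴ + 3⁴ + 6⁴ = 1 + 81 + 1296 = 1378
1378 = (1,8,0,1)_9 → 1⁴ + 8⁴ + 0⁴ + 1⁴ = 1 + 4096 + 0 + 1 = 4098
4098 = (5,5,5,3)_9 → 5⁴ + 5⁴ + 5⁴ + 3⁴ = 625 + 625 + 625 + 81 = 1956
1956 = (2,6,1,3)_9 → 2⁴ + 6⁴ + 1⁴ + 3⁴ = 16 + 1296 + 1 + 81 = 1394
1394 = (1,8,1,8)_9 → 1⁴ + 8⁴ + 1⁴ + 8⁴ = 1 + 4096 + 1 + 4096 = 8194
8194 = (1,2,2,1,4)_9 → 1⁴ + 2⁴ + 2⁴ + 1⁴ + 4⁴ = 1 + 16 + 16 + 1 + 256 = 290
290 = (3,5,2)_9 → 3⁴ + 5⁴ + 2⁴ = 81 + 625 + 16 = 722  — 722 already seen; the sequence cycles without reaching 1.

not base-9 4-happy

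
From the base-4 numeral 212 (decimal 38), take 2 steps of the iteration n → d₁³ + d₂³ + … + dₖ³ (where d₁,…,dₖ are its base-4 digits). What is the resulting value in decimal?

38 = (2,1,2)_4 → 2³ + 1³ + 2³ = 8 + 1 + 8 = 17
17 = (1,0,1)_4 → 1³ + 0³ + 1³ = 1 + 0 + 1 = 2

2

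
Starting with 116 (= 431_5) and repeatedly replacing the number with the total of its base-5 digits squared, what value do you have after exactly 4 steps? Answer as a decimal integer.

16

116 = (4,3,1)_5 → 4² + 3² + 1² = 26
26 = (1,0,1)_5 → 1² + 0² + 1² = 2
2 = (2)_5 → 2² = 4
4 = (4)_5 → 4² = 16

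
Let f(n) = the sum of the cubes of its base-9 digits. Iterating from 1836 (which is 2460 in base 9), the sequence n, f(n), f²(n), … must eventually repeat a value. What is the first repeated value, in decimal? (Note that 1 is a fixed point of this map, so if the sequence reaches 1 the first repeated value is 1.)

1836 = (2,4,6,0)_9 → 2³ + 4³ + 6³ + 0³ = 288
288 = (3,5,0)_9 → 3³ + 5³ + 0³ = 152
152 = (1,7,8)_9 → 1³ + 7³ + 8³ = 856
856 = (1,1,5,1)_9 → 1³ + 1³ + 5³ + 1³ = 128
128 = (1,5,2)_9 → 1³ + 5³ + 2³ = 134
134 = (1,5,8)_9 → 1³ + 5³ + 8³ = 638
638 = (7,7,8)_9 → 7³ + 7³ + 8³ = 1198
1198 = (1,5,7,1)_9 → 1³ + 5³ + 7³ + 1³ = 470
470 = (5,7,2)_9 → 5³ + 7³ + 2³ = 476
476 = (5,7,8)_9 → 5³ + 7³ + 8³ = 980
980 = (1,3,0,8)_9 → 1³ + 3³ + 0³ + 8³ = 540
540 = (6,6,0)_9 → 6³ + 6³ + 0³ = 432
432 = (5,3,0)_9 → 5³ + 3³ + 0³ = 152  — 152 already appeared earlier.

152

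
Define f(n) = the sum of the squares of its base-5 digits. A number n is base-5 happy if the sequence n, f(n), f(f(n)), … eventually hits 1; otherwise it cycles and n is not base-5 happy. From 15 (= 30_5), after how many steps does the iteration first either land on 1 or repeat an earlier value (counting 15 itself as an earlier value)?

15 = (3,0)_5 → 3² + 0² = 9
9 = (1,4)_5 → 1² + 4² = 17
17 = (3,2)_5 → 3² + 2² = 13
13 = (2,3)_5 → 2² + 3² = 13  — 13 repeats.
That took 4 steps.

4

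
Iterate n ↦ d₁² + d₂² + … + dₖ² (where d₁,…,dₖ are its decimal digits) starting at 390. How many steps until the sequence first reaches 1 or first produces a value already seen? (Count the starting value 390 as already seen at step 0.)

13

390 → 3² + 9² + 0² = 90
90 → 9² + 0² = 81
81 → 8² + 1² = 65
65 → 6² + 5² = 61
61 → 6² + 1² = 37
37 → 3² + 7² = 58
58 → 5² + 8² = 89
89 → 8² + 9² = 145
145 → 1² + 4² + 5² = 42
42 → 4² + 2² = 20
20 → 2² + 0² = 4
4 → 4² = 16
16 → 1² + 6² = 37  — 37 repeats.
That took 13 steps.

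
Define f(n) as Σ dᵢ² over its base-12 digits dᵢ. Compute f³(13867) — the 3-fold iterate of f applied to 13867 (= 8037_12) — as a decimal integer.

13867 = (8,0,3,7)_12 → 8² + 0² + 3² + 7² = 64 + 0 + 9 + 49 = 122
122 = (10,2)_12 → 10² + 2² = 100 + 4 = 104
104 = (8,8)_12 → 8² + 8² = 64 + 64 = 128

128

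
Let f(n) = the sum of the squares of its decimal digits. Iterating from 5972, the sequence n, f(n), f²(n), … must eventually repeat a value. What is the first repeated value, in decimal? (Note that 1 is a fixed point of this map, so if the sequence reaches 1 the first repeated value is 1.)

5972 → 5² + 9² + 7² + 2² = 25 + 81 + 49 + 4 = 159
159 → 1² + 5² + 9² = 1 + 25 + 81 = 107
107 → 1² + 0² + 7² = 1 + 0 + 49 = 50
50 → 5² + 0² = 25 + 0 = 25
25 → 2² + 5² = 4 + 25 = 29
29 → 2² + 9² = 4 + 81 = 85
85 → 8² + 5² = 64 + 25 = 89
89 → 8² + 9² = 64 + 81 = 145
145 → 1² + 4² + 5² = 1 + 16 + 25 = 42
42 → 4² + 2² = 16 + 4 = 20
20 → 2² + 0² = 4 + 0 = 4
4 → 4² = 16
16 → 1² + 6² = 1 + 36 = 37
37 → 3² + 7² = 9 + 49 = 58
58 → 5² + 8² = 25 + 64 = 89  — 89 already appeared earlier.

89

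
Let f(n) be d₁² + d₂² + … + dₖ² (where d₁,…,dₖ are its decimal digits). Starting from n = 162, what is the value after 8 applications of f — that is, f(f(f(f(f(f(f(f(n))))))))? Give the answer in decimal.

162 → 41
41 → 17
17 → 50
50 → 25
25 → 29
29 → 85
85 → 89
89 → 145

145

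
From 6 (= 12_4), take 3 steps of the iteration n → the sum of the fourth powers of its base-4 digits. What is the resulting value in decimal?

16

6 = (1,2)_4 → 1⁴ + 2⁴ = 17
17 = (1,0,1)_4 → 1⁴ + 0⁴ + 1⁴ = 2
2 = (2)_4 → 2⁴ = 16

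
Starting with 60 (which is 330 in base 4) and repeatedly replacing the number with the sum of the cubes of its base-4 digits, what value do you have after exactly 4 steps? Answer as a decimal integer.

60 = (3,3,0)_4 → 3³ + 3³ + 0³ = 54
54 = (3,1,2)_4 → 3³ + 1³ + 2³ = 36
36 = (2,1,0)_4 → 2³ + 1³ + 0³ = 9
9 = (2,1)_4 → 2³ + 1³ = 9

9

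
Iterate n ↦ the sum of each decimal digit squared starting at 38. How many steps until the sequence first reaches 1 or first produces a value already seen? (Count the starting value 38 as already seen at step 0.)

38 → 3² + 8² = 9 + 64 = 73
73 → 7² + 3² = 49 + 9 = 58
58 → 5² + 8² = 25 + 64 = 89
89 → 8² + 9² = 64 + 81 = 145
145 → 1² + 4² + 5² = 1 + 16 + 25 = 42
42 → 4² + 2² = 16 + 4 = 20
20 → 2² + 0² = 4 + 0 = 4
4 → 4² = 16
16 → 1² + 6² = 1 + 36 = 37
37 → 3² + 7² = 9 + 49 = 58  — 58 repeats.
That took 10 steps.

10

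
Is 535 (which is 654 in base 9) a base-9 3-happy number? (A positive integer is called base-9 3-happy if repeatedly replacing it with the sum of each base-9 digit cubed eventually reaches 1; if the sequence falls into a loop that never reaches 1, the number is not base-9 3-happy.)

535 = (6,5,4)_9 → 6³ + 5³ + 4³ = 216 + 125 + 64 = 405
405 = (5,0,0)_9 → 5³ + 0³ + 0³ = 125 + 0 + 0 = 125
125 = (1,4,8)_9 → 1³ + 4³ + 8³ = 1 + 64 + 512 = 577
577 = (7,1,1)_9 → 7³ + 1³ + 1³ = 343 + 1 + 1 = 345
345 = (4,2,3)_9 → 4³ + 2³ + 3³ = 64 + 8 + 27 = 99
99 = (1,2,0)_9 → 1³ + 2³ + 0³ = 1 + 8 + 0 = 9
9 = (1,0)_9 → 1³ + 0³ = 1 + 0 = 1  — reached 1.

base-9 3-happy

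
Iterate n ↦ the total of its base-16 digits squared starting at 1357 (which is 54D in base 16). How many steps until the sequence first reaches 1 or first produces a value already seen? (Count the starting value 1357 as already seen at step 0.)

13

1357 = (5,4,13)_16 → 210
210 = (13,2)_16 → 173
173 = (10,13)_16 → 269
269 = (1,0,13)_16 → 170
170 = (10,10)_16 → 200
200 = (12,8)_16 → 208
208 = (13,0)_16 → 169
169 = (10,9)_16 → 181
181 = (11,5)_16 → 146
146 = (9,2)_16 → 85
85 = (5,5)_16 → 50
50 = (3,2)_16 → 13
13 = (13)_16 → 169  — 169 repeats.
That took 13 steps.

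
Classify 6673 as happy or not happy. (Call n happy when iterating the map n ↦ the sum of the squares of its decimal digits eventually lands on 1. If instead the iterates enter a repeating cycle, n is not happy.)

happy

6673 → 130
130 → 10
10 → 1  — reached 1.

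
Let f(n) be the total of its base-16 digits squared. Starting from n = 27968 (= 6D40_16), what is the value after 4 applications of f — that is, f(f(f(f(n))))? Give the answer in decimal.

27968 = (6,13,4,0)_16 → 6² + 13² + 4² + 0² = 36 + 169 + 16 + 0 = 221
221 = (13,13)_16 → 13² + 13² = 169 + 169 = 338
338 = (1,5,2)_16 → 1² + 5² + 2² = 1 + 25 + 4 = 30
30 = (1,14)_16 → 1² + 14² = 1 + 196 = 197

197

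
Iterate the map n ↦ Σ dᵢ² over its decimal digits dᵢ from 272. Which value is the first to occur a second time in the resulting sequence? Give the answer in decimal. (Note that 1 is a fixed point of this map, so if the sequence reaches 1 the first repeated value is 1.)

272 → 2² + 7² + 2² = 4 + 49 + 4 = 57
57 → 5² + 7² = 25 + 49 = 74
74 → 7² + 4² = 49 + 16 = 65
65 → 6² + 5² = 36 + 25 = 61
61 → 6² + 1² = 36 + 1 = 37
37 → 3² + 7² = 9 + 49 = 58
58 → 5² + 8² = 25 + 64 = 89
89 → 8² + 9² = 64 + 81 = 145
145 → 1² + 4² + 5² = 1 + 16 + 25 = 42
42 → 4² + 2² = 16 + 4 = 20
20 → 2² + 0² = 4 + 0 = 4
4 → 4² = 16
16 → 1² + 6² = 1 + 36 = 37  — 37 already appeared earlier.

37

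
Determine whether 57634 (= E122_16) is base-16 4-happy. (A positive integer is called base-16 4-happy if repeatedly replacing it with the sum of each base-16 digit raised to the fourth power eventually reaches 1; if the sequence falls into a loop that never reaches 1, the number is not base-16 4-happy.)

not base-16 4-happy

57634 = (14,1,2,2)_16 → 14⁴ + 1⁴ + 2⁴ + 2⁴ = 38416 + 1 + 16 + 16 = 38449
38449 = (9,6,3,1)_16 → 9⁴ + 6⁴ + 3⁴ + 1⁴ = 6561 + 1296 + 81 + 1 = 7939
7939 = (1,15,0,3)_16 → 1⁴ + 15⁴ + 0⁴ + 3⁴ = 1 + 50625 + 0 + 81 = 50707
50707 = (12,6,1,3)_16 → 12⁴ + 6⁴ + 1⁴ + 3⁴ = 20736 + 1296 + 1 + 81 = 22114
22114 = (5,6,6,2)_16 → 5⁴ + 6⁴ + 6⁴ + 2⁴ = 625 + 1296 + 1296 + 16 = 3233
3233 = (12,10,1)_16 → 12⁴ + 10⁴ + 1⁴ = 20736 + 10000 + 1 = 30737
30737 = (7,8,1,1)_16 → 7⁴ + 8⁴ + 1⁴ + 1⁴ = 2401 + 4096 + 1 + 1 = 6499
6499 = (1,9,6,3)_16 → 1⁴ + 9⁴ + 6⁴ + 3⁴ = 1 + 6561 + 1296 + 81 = 7939  — 7939 already seen; the sequence cycles without reaching 1.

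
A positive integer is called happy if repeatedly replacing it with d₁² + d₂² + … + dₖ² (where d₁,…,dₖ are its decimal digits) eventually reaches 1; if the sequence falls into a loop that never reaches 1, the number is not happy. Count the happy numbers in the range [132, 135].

1

132: 132 → 14 → 17 → 50 → 25 → 29 → 85 → 89 → 145 → 42 → 20 → 4 → 16 → 37 → 58 → 89  (repeats 89)
133: 133 → 19 → 82 → 68 → 100 → 1  (reaches 1)
134: 134 → 26 → 40 → 16 → 37 → 58 → 89 → 145 → 42 → 20 → 4 → 16  (repeats 16)
135: 135 → 35 → 34 → 25 → 29 → 85 → 89 → 145 → 42 → 20 → 4 → 16 → 37 → 58 → 89  (repeats 89)
happy: 133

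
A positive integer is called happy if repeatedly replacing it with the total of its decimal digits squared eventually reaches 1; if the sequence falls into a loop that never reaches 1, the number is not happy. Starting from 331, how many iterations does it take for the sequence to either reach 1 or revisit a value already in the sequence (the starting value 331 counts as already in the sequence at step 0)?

331 → 19
19 → 82
82 → 68
68 → 100
100 → 1  — reached 1.
That took 5 steps.

5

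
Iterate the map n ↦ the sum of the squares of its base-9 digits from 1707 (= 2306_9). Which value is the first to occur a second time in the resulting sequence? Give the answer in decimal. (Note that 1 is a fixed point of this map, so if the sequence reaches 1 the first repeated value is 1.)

1707 = (2,3,0,6)_9 → 2² + 3² + 0² + 6² = 49
49 = (5,4)_9 → 5² + 4² = 41
41 = (4,5)_9 → 4² + 5² = 41  — 41 already appeared earlier.

41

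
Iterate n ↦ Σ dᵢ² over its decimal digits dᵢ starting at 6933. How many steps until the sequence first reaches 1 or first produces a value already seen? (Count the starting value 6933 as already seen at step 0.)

15

6933 → 6² + 9² + 3² + 3² = 36 + 81 + 9 + 9 = 135
135 → 1² + 3² + 5² = 1 + 9 + 25 = 35
35 → 3² + 5² = 9 + 25 = 34
34 → 3² + 4² = 9 + 16 = 25
25 → 2² + 5² = 4 + 25 = 29
29 → 2² + 9² = 4 + 81 = 85
85 → 8² + 5² = 64 + 25 = 89
89 → 8² + 9² = 64 + 81 = 145
145 → 1² + 4² + 5² = 1 + 16 + 25 = 42
42 → 4² + 2² = 16 + 4 = 20
20 → 2² + 0² = 4 + 0 = 4
4 → 4² = 16
16 → 1² + 6² = 1 + 36 = 37
37 → 3² + 7² = 9 + 49 = 58
58 → 5² + 8² = 25 + 64 = 89  — 89 repeats.
That took 15 steps.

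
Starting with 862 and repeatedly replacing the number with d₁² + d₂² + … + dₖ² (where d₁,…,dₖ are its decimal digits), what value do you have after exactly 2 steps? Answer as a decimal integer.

862 → 8² + 6² + 2² = 64 + 36 + 4 = 104
104 → 1² + 0² + 4² = 1 + 0 + 16 = 17

17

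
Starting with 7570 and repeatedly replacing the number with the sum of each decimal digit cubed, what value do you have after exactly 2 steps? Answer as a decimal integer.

514

7570 → 7³ + 5³ + 7³ + 0³ = 343 + 125 + 343 + 0 = 811
811 → 8³ + 1³ + 1³ = 512 + 1 + 1 = 514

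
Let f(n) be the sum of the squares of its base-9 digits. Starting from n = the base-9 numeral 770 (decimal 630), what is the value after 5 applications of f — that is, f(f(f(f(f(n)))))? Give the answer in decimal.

630 = (7,7,0)_9 → 7² + 7² + 0² = 49 + 49 + 0 = 98
98 = (1,1,8)_9 → 1² + 1² + 8² = 1 + 1 + 64 = 66
66 = (7,3)_9 → 7² + 3² = 49 + 9 = 58
58 = (6,4)_9 → 6² + 4² = 36 + 16 = 52
52 = (5,7)_9 → 5² + 7² = 25 + 49 = 74

74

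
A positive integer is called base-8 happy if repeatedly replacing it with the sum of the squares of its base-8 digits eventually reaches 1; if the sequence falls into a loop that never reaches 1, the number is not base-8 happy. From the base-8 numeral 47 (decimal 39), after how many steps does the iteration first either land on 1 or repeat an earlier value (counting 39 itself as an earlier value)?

5

39 = (4,7)_8 → 65
65 = (1,0,1)_8 → 2
2 = (2)_8 → 4
4 = (4)_8 → 16
16 = (2,0)_8 → 4  — 4 repeats.
That took 5 steps.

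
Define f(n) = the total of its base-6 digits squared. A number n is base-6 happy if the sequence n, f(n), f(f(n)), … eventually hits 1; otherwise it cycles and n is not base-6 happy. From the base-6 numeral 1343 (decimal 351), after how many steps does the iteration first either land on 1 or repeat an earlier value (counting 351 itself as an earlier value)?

13

351 = (1,3,4,3)_6 → 35
35 = (5,5)_6 → 50
50 = (1,2,2)_6 → 9
9 = (1,3)_6 → 10
10 = (1,4)_6 → 17
17 = (2,5)_6 → 29
29 = (4,5)_6 → 41
41 = (1,0,5)_6 → 26
26 = (4,2)_6 → 20
20 = (3,2)_6 → 13
13 = (2,1)_6 → 5
5 = (5)_6 → 25
25 = (4,1)_6 → 17  — 17 repeats.
That took 13 steps.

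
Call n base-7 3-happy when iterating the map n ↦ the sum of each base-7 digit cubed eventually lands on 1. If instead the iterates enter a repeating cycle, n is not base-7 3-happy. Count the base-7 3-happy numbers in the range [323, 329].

1

323: 323 → 281 → 251 → 341 → 557 → 137 → 197 → 65 → 17 → 35 → 125 → 251  — not base-7 3-happy
324: 324 → 288 → 342 → 648 → 282 → 258 → 342  — not base-7 3-happy
325: 325 → 307 → 433 → 343 → 1  — base-7 3-happy
326: 326 → 344 → 2 → 8 → 2  — not base-7 3-happy
327: 327 → 405 → 219 → 99 → 9 → 9  — not base-7 3-happy
328: 328 → 496 → 244 → 496  — not base-7 3-happy
329: 329 → 341 → 557 → 137 → 197 → 65 → 17 → 35 → 125 → 251 → 341  — not base-7 3-happy
base-7 3-happy: 325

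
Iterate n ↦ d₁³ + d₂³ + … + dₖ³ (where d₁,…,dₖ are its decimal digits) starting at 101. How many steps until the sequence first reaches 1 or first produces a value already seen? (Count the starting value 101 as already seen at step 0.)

101 → 1³ + 0³ + 1³ = 1 + 0 + 1 = 2
2 → 2³ = 8
8 → 8³ = 512
512 → 5³ + 1³ + 2³ = 125 + 1 + 8 = 134
134 → 1³ + 3³ + 4³ = 1 + 27 + 64 = 92
92 → 9³ + 2³ = 729 + 8 = 737
737 → 7³ + 3³ + 7³ = 343 + 27 + 343 = 713
713 → 7³ + 1³ + 3³ = 343 + 1 + 27 = 371
371 → 3³ + 7³ + 1³ = 27 + 343 + 1 = 371  — 371 repeats.
That took 9 steps.

9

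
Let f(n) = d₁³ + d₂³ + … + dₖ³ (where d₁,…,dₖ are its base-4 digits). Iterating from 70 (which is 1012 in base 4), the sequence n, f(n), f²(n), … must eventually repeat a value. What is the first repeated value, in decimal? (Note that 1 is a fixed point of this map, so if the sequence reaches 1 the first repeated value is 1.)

1

70 = (1,0,1,2)_4 → 10
10 = (2,2)_4 → 16
16 = (1,0,0)_4 → 1  — reached the fixed point 1.
1 → 1, so 1 is the first repeated value.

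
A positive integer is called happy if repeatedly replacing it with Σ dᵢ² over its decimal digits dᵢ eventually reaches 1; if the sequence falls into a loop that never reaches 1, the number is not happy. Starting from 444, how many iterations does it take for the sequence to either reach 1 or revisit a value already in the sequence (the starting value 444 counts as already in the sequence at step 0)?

15

444 → 4² + 4² + 4² = 16 + 16 + 16 = 48
48 → 4² + 8² = 16 + 64 = 80
80 → 8² + 0² = 64 + 0 = 64
64 → 6² + 4² = 36 + 16 = 52
52 → 5² + 2² = 25 + 4 = 29
29 → 2² + 9² = 4 + 81 = 85
85 → 8² + 5² = 64 + 25 = 89
89 → 8² + 9² = 64 + 81 = 145
145 → 1² + 4² + 5² = 1 + 16 + 25 = 42
42 → 4² + 2² = 16 + 4 = 20
20 → 2² + 0² = 4 + 0 = 4
4 → 4² = 16
16 → 1² + 6² = 1 + 36 = 37
37 → 3² + 7² = 9 + 49 = 58
58 → 5² + 8² = 25 + 64 = 89  — 89 repeats.
That took 15 steps.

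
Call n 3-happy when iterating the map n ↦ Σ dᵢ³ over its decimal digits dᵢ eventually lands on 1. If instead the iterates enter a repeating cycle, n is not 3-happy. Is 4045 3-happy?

4045 → 253
253 → 160
160 → 217
217 → 352
352 → 160  — 160 already seen; the sequence cycles without reaching 1.

not 3-happy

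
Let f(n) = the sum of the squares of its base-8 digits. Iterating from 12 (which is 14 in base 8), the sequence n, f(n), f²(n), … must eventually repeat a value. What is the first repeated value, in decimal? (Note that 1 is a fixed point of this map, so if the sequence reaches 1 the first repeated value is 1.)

12 = (1,4)_8 → 17
17 = (2,1)_8 → 5
5 = (5)_8 → 25
25 = (3,1)_8 → 10
10 = (1,2)_8 → 5  — 5 already appeared earlier.

5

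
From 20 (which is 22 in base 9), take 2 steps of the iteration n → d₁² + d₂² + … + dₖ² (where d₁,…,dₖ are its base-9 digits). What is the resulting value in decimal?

20 = (2,2)_9 → 2² + 2² = 8
8 = (8)_9 → 8² = 64

64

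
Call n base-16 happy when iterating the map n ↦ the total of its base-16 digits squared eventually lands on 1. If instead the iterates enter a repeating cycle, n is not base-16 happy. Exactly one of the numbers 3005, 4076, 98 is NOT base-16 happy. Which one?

3005: 3005 → 411 → 203 → 265 → 82 → 29 → 170 → 200 → 208 → 169 → 181 → 146 → 85 → 50 → 13 → 169  — repeats 169 (not base-16 happy)
4076: 4076 → 565 → 38 → 40 → 68 → 32 → 4 → 16 → 1  — reaches 1 (base-16 happy)
98: 98 → 40 → 68 → 32 → 4 → 16 → 1  — reaches 1 (base-16 happy)

3005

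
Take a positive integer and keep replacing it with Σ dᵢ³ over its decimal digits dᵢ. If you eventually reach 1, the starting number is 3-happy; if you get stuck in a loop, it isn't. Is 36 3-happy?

not 3-happy

36 → 243
243 → 99
99 → 1458
1458 → 702
702 → 351
351 → 153
153 → 153  — 153 already seen; the sequence cycles without reaching 1.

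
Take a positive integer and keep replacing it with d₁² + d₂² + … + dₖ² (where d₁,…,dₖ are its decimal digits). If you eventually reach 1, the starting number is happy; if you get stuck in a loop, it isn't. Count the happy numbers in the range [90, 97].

90: 90 → 81 → 65 → 61 → 37 → 58 → 89 → 145 → 42 → 20 → 4 → 16 → 37  — not happy
91: 91 → 82 → 68 → 100 → 1  — happy
92: 92 → 85 → 89 → 145 → 42 → 20 → 4 → 16 → 37 → 58 → 89  — not happy
93: 93 → 90 → 81 → 65 → 61 → 37 → 58 → 89 → 145 → 42 → 20 → 4 → 16 → 37  — not happy
94: 94 → 97 → 130 → 10 → 1  — happy
95: 95 → 106 → 37 → 58 → 89 → 145 → 42 → 20 → 4 → 16 → 37  — not happy
96: 96 → 117 → 51 → 26 → 40 → 16 → 37 → 58 → 89 → 145 → 42 → 20 → 4 → 16  — not happy
97: 97 → 130 → 10 → 1  — happy
happy: 91, 94, 97

3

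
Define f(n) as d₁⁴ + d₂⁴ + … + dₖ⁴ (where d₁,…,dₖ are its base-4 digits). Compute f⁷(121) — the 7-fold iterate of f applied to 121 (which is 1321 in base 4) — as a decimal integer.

121 = (1,3,2,1)_4 → 1⁴ + 3⁴ + 2⁴ + 1⁴ = 99
99 = (1,2,0,3)_4 → 1⁴ + 2⁴ + 0⁴ + 3⁴ = 98
98 = (1,2,0,2)_4 → 1⁴ + 2⁴ + 0⁴ + 2⁴ = 33
33 = (2,0,1)_4 → 2⁴ + 0⁴ + 1⁴ = 17
17 = (1,0,1)_4 → 1⁴ + 0⁴ + 1⁴ = 2
2 = (2)_4 → 2⁴ = 16
16 = (1,0,0)_4 → 1⁴ + 0⁴ + 0⁴ = 1

1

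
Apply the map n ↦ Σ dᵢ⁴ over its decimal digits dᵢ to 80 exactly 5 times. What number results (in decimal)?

80 → 8⁴ + 0⁴ = 4096 + 0 = 4096
4096 → 4⁴ + 0⁴ + 9⁴ + 6⁴ = 256 + 0 + 6561 + 1296 = 8113
8113 → 8⁴ + 1⁴ + 1⁴ + 3⁴ = 4096 + 1 + 1 + 81 = 4179
4179 → 4⁴ + 1⁴ + 7⁴ + 9⁴ = 256 + 1 + 2401 + 6561 = 9219
9219 → 9⁴ + 2⁴ + 1⁴ + 9⁴ = 6561 + 16 + 1 + 6561 = 13139

13139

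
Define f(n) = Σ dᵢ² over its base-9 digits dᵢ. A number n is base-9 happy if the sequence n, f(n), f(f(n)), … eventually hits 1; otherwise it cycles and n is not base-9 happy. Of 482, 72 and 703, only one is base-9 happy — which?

703

482: 482 → 114 → 46 → 26 → 68 → 74 → 68  — repeats 68 (not base-9 happy)
72: 72 → 64 → 50 → 50  — repeats 50 (not base-9 happy)
703: 703 → 101 → 9 → 1  — reaches 1 (base-9 happy)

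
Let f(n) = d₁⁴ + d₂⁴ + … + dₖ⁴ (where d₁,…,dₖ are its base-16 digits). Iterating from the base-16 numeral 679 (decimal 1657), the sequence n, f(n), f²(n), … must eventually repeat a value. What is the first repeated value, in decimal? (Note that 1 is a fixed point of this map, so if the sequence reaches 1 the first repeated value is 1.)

1

1657 = (6,7,9)_16 → 10258
10258 = (2,8,1,2)_16 → 4129
4129 = (1,0,2,1)_16 → 18
18 = (1,2)_16 → 17
17 = (1,1)_16 → 2
2 = (2)_16 → 16
16 = (1,0)_16 → 1  — reached the fixed point 1.
1 → 1, so 1 is the first repeated value.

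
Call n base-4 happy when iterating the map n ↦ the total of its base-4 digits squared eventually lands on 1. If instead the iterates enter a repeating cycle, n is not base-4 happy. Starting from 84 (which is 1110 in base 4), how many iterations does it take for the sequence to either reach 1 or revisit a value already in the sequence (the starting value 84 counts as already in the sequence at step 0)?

6

84 = (1,1,1,0)_4 → 3
3 = (3)_4 → 9
9 = (2,1)_4 → 5
5 = (1,1)_4 → 2
2 = (2)_4 → 4
4 = (1,0)_4 → 1  — reached 1.
That took 6 steps.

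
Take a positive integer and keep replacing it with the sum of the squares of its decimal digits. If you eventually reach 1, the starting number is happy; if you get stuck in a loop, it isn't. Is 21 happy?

21 → 2² + 1² = 5
5 → 5² = 25
25 → 2² + 5² = 29
29 → 2² + 9² = 85
85 → 8² + 5² = 89
89 → 8² + 9² = 145
145 → 1² + 4² + 5² = 42
42 → 4² + 2² = 20
20 → 2² + 0² = 4
4 → 4² = 16
16 → 1² + 6² = 37
37 → 3² + 7² = 58
58 → 5² + 8² = 89  — 89 already seen; the sequence cycles without reaching 1.

not happy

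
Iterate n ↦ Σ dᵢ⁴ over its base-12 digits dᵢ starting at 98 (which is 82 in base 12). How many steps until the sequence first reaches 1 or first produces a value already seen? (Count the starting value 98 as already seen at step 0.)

98 = (8,2)_12 → 8⁴ + 2⁴ = 4112
4112 = (2,4,6,8)_12 → 2⁴ + 4⁴ + 6⁴ + 8⁴ = 5664
5664 = (3,3,4,0)_12 → 3⁴ + 3⁴ + 4⁴ + 0⁴ = 418
418 = (2,10,10)_12 → 2⁴ + 10⁴ + 10⁴ = 20016
20016 = (11,7,0,0)_12 → 11⁴ + 7⁴ + 0⁴ + 0⁴ = 17042
17042 = (9,10,4,2)_12 → 9⁴ + 10⁴ + 4⁴ + 2⁴ = 16833
16833 = (9,8,10,9)_12 → 9⁴ + 8⁴ + 10⁴ + 9⁴ = 27218
27218 = (1,3,9,0,2)_12 → 1⁴ + 3⁴ + 9⁴ + 0⁴ + 2⁴ = 6659
6659 = (3,10,2,11)_12 → 3⁴ + 10⁴ + 2⁴ + 11⁴ = 24738
24738 = (1,2,3,9,6)_12 → 1⁴ + 2⁴ + 3⁴ + 9⁴ + 6⁴ = 7955
7955 = (4,7,2,11)_12 → 4⁴ + 7⁴ + 2⁴ + 11⁴ = 17314
17314 = (10,0,2,10)_12 → 10⁴ + 0⁴ + 2⁴ + 10⁴ = 20016  — 20016 repeats.
That took 12 steps.

12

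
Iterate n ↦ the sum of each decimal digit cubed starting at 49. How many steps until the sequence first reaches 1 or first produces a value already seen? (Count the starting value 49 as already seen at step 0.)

5

49 → 4³ + 9³ = 64 + 729 = 793
793 → 7³ + 9³ + 3³ = 343 + 729 + 27 = 1099
1099 → 1³ + 0³ + 9³ + 9³ = 1 + 0 + 729 + 729 = 1459
1459 → 1³ + 4³ + 5³ + 9³ = 1 + 64 + 125 + 729 = 919
919 → 9³ + 1³ + 9³ = 729 + 1 + 729 = 1459  — 1459 repeats.
That took 5 steps.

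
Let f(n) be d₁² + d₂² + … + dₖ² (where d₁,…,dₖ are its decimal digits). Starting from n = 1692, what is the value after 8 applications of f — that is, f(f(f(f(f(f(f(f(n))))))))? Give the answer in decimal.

89

1692 → 1² + 6² + 9² + 2² = 1 + 36 + 81 + 4 = 122
122 → 1² + 2² + 2² = 1 + 4 + 4 = 9
9 → 9² = 81
81 → 8² + 1² = 64 + 1 = 65
65 → 6² + 5² = 36 + 25 = 61
61 → 6² + 1² = 36 + 1 = 37
37 → 3² + 7² = 9 + 49 = 58
58 → 5² + 8² = 25 + 64 = 89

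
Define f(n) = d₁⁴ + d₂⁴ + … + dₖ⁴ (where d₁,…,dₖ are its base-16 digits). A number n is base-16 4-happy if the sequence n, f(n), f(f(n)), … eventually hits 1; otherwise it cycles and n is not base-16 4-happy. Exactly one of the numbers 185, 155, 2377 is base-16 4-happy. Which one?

2377

185: 185 → 21202 → 29218 → 2449 → 13123 → 499 → 50707 → 22114 → 3233 → 30737 → 6499 → 7939 → 50707  — repeats 50707 (not base-16 4-happy)
155: 155 → 21202 → 29218 → 2449 → 13123 → 499 → 50707 → 22114 → 3233 → 30737 → 6499 → 7939 → 50707  — repeats 50707 (not base-16 4-happy)
2377: 2377 → 13378 → 609 → 1313 → 642 → 4128 → 17 → 2 → 16 → 1  — reaches 1 (base-16 4-happy)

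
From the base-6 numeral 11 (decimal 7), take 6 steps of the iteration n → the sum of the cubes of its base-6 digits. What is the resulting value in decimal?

62

7 = (1,1)_6 → 1³ + 1³ = 2
2 = (2)_6 → 2³ = 8
8 = (1,2)_6 → 1³ + 2³ = 9
9 = (1,3)_6 → 1³ + 3³ = 28
28 = (4,4)_6 → 4³ + 4³ = 128
128 = (3,3,2)_6 → 3³ + 3³ + 2³ = 62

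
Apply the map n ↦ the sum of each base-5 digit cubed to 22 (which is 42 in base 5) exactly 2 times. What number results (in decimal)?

22 = (4,2)_5 → 4³ + 2³ = 72
72 = (2,4,2)_5 → 2³ + 4³ + 2³ = 80

80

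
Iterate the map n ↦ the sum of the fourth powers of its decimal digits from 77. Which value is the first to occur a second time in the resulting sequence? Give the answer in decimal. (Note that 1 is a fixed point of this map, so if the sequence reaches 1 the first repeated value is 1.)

13139

77 → 7⁴ + 7⁴ = 2401 + 2401 = 4802
4802 → 4⁴ + 8⁴ + 0⁴ + 2⁴ = 256 + 4096 + 0 + 16 = 4368
4368 → 4⁴ + 3⁴ + 6⁴ + 8⁴ = 256 + 81 + 1296 + 4096 = 5729
5729 → 5⁴ + 7⁴ + 2⁴ + 9⁴ = 625 + 2401 + 16 + 6561 = 9603
9603 → 9⁴ + 6⁴ + 0⁴ + 3⁴ = 6561 + 1296 + 0 + 81 = 7938
7938 → 7⁴ + 9⁴ + 3⁴ + 8⁴ = 2401 + 6561 + 81 + 4096 = 13139
13139 → 1⁴ + 3⁴ + 1⁴ + 3⁴ + 9⁴ = 1 + 81 + 1 + 81 + 6561 = 6725
6725 → 6⁴ + 7⁴ + 2⁴ + 5⁴ = 1296 + 2401 + 16 + 625 = 4338
4338 → 4⁴ + 3⁴ + 3⁴ + 8⁴ = 256 + 81 + 81 + 4096 = 4514
4514 → 4⁴ + 5⁴ + 1⁴ + 4⁴ = 256 + 625 + 1 + 256 = 1138
1138 → 1⁴ + 1⁴ + 3⁴ + 8⁴ = 1 + 1 + 81 + 4096 = 4179
4179 → 4⁴ + 1⁴ + 7⁴ + 9⁴ = 256 + 1 + 2401 + 6561 = 9219
9219 → 9⁴ + 2⁴ + 1⁴ + 9⁴ = 6561 + 16 + 1 + 6561 = 13139  — 13139 already appeared earlier.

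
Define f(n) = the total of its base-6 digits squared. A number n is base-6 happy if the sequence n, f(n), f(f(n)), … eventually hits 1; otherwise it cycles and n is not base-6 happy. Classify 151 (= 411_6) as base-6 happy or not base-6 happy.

not base-6 happy

151 = (4,1,1)_6 → 18
18 = (3,0)_6 → 9
9 = (1,3)_6 → 10
10 = (1,4)_6 → 17
17 = (2,5)_6 → 29
29 = (4,5)_6 → 41
41 = (1,0,5)_6 → 26
26 = (4,2)_6 → 20
20 = (3,2)_6 → 13
13 = (2,1)_6 → 5
5 = (5)_6 → 25
25 = (4,1)_6 → 17  — 17 already seen; the sequence cycles without reaching 1.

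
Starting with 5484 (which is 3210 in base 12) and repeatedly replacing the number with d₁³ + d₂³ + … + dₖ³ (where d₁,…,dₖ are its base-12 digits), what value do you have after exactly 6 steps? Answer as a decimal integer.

1029

5484 = (3,2,1,0)_12 → 3³ + 2³ + 1³ + 0³ = 36
36 = (3,0)_12 → 3³ + 0³ = 27
27 = (2,3)_12 → 2³ + 3³ = 35
35 = (2,11)_12 → 2³ + 11³ = 1339
1339 = (9,3,7)_12 → 9³ + 3³ + 7³ = 1099
1099 = (7,7,7)_12 → 7³ + 7³ + 7³ = 1029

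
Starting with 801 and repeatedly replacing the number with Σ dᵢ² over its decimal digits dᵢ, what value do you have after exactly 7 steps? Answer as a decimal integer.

42

801 → 8² + 0² + 1² = 65
65 → 6² + 5² = 61
61 → 6² + 1² = 37
37 → 3² + 7² = 58
58 → 5² + 8² = 89
89 → 8² + 9² = 145
145 → 1² + 4² + 5² = 42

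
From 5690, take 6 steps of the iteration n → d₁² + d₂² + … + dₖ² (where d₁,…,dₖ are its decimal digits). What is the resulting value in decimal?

5690 → 142
142 → 21
21 → 5
5 → 25
25 → 29
29 → 85

85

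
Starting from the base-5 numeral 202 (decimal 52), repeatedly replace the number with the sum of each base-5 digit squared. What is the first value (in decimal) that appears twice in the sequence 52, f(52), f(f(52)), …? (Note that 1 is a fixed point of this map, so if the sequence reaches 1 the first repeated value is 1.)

52 = (2,0,2)_5 → 2² + 0² + 2² = 8
8 = (1,3)_5 → 1² + 3² = 10
10 = (2,0)_5 → 2² + 0² = 4
4 = (4)_5 → 4² = 16
16 = (3,1)_5 → 3² + 1² = 10  — 10 already appeared earlier.

10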